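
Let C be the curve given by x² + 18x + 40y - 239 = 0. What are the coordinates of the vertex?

Only x is squared. Complete the square in x: (x + 9)² = -40(y - 8).
Vertex (-9, 8); 4p = -40 so p = -10. Opens down.

(-9, 8)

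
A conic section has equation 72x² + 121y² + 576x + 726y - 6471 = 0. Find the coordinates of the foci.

Rearranging, 72(x² + 8x) + 121(y² + 6y) = 6471.
72(x + 4)² + 121(y + 3)² = 6471 + 1152 + 1089 = 8712
Divide by 8712: (x + 4)²/121 + (y + 3)²/72 = 1
Ellipse, center (-4, -3), major axis horizontal; a² = 121, b² = 72.
c² = a² - b² = 121 - 72 = 49, so c = 7.
Foci lie on the horizontal axis through the center: (h ± c, k).

(-11, -3) and (3, -3)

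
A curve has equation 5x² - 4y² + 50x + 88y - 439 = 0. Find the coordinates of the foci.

(-11, 11) and (1, 11)

5(x² + 10x) -4(y² - 22y) = 439
Complete the square: 5(x + 5)² -4(y - 11)² = 439 + 125 - 484 = 80
Divide through by 80 to get (x + 5)²/16 - (y - 11)²/20 = 1.
Hyperbola, center (-5, 11), transverse axis horizontal; a² = 16, b² = 20.
c² = a² + b² = 16 + 20 = 36, so c = 6.
Foci lie on the horizontal axis through the center: (h ± c, k).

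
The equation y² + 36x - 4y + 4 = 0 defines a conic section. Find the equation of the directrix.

x = 9

Only y is squared. Complete the square in y: (y - 2)² = -36x.
Vertex (0, 2); 4p = -36 so p = -9. Opens left.
Directrix is the vertical line x = h − p = 0 − (-9) = 9.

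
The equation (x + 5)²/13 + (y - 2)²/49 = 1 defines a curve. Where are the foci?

Center (-5, 2). The larger denominator 49 sits under the y-term, so the major axis is vertical; a² = 49, b² = 13.
c² = a² - b² = 49 - 13 = 36, so c = 6.
Foci lie on the vertical axis through the center: (h, k ± c).

(-5, -4) and (-5, 8)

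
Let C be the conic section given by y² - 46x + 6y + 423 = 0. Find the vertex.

Only y is squared. Complete the square in y: (y + 3)² = 46(x - 9).
Vertex (9, -3); 4p = 46 so p = 23/2. Opens right.

(9, -3)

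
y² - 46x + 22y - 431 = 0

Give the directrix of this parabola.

Only y is squared. Complete the square in y: (y + 11)² = 46(x + 12).
Vertex (-12, -11); 4p = 46 so p = 23/2. Opens right.
Directrix is the vertical line x = h − p = -12 − (23/2) = -47/2.

x = -47/2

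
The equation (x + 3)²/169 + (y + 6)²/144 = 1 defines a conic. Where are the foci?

(-8, -6) and (2, -6)

Center (-3, -6). The larger denominator 169 sits under the x-term, so the major axis is horizontal; a² = 169, b² = 144.
c² = a² - b² = 169 - 144 = 25, so c = 5.
Foci lie on the horizontal axis through the center: (h ± c, k).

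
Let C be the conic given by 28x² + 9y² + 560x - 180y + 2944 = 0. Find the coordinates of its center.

(-10, 10)

28(x² + 20x) + 9(y² - 20y) = -2944
Complete the square in x and y: 28(x + 10)² + 9(y - 10)² = -2944 + 2800 + 900 = 756
Divide through by 756 to get (x + 10)²/27 + (y - 10)²/84 = 1.
Ellipse with center (-10, 10).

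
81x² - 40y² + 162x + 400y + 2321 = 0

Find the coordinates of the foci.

(-1, -6) and (-1, 16)

Collect terms: 81(x² + 2x) -40(y² - 10y) = -2321
81(x + 1)² -40(y - 5)² = -2321 + 81 - 1000 = -3240
Divide through by -3240 to get (y - 5)²/81 - (x + 1)²/40 = 1.
Hyperbola, center (-1, 5), transverse axis vertical; a² = 81, b² = 40.
c² = a² + b² = 81 + 40 = 121, so c = 11.
Foci lie on the vertical axis through the center: (h, k ± c).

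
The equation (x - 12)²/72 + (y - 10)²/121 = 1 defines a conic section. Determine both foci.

(12, 3) and (12, 17)

Center (12, 10). The larger denominator 121 sits under the y-term, so the major axis is vertical; a² = 121, b² = 72.
c² = a² - b² = 121 - 72 = 49, so c = 7.
Foci lie on the vertical axis through the center: (h, k ± c).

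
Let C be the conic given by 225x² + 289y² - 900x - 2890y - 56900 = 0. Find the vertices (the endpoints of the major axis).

(-15, 5) and (19, 5)

Group: 225(x² - 4x) + 289(y² - 10y) = 56900
225(x - 2)² + 289(y - 5)² = 56900 + 900 + 7225 = 65025
Divide through by 65025 to get (x - 2)²/289 + (y - 5)²/225 = 1.
Ellipse, center (2, 5), major axis horizontal; a² = 289, b² = 225.
a = 17. Vertices at (h ± a, k).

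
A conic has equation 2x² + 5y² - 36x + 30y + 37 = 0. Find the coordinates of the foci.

(9 - √51, -3) and (9 + √51, -3)

2(x² - 18x) + 5(y² + 6y) = -37
Complete the square: 2(x - 9)² + 5(y + 3)² = -37 + 162 + 45 = 170
Divide by 170: (x - 9)²/85 + (y + 3)²/34 = 1
Ellipse, center (9, -3), major axis horizontal; a² = 85, b² = 34.
c² = a² - b² = 85 - 34 = 51, so c = √51.
Foci lie on the horizontal axis through the center: (h ± c, k).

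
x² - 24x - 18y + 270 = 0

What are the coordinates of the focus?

(12, 23/2)

Only x is squared. Complete the square in x: (x - 12)² = 18(y - 7).
Vertex (12, 7); 4p = 18 so p = 9/2. Opens up.
Focus is p units from the vertex along the axis: (h, k + p).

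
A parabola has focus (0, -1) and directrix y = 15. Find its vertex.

The vertex is the midpoint between the focus and the directrix along the axis of symmetry.
Axis is vertical (directrix is horizontal). Vertex y-coordinate = (-1 + 15)/2 = 7; x-coordinate = 0.

(0, 7)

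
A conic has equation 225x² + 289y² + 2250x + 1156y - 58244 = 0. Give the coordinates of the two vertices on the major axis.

(-22, -2) and (12, -2)

225(x² + 10x) + 289(y² + 4y) = 58244
Complete the square in x and y: 225(x + 5)² + 289(y + 2)² = 58244 + 5625 + 1156 = 65025
Divide by 65025: (x + 5)²/289 + (y + 2)²/225 = 1
Ellipse, center (-5, -2), major axis horizontal; a² = 289, b² = 225.
a = 17. Vertices at (h ± a, k).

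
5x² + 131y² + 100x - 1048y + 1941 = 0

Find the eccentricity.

Rearranging, 5(x² + 20x) + 131(y² - 8y) = -1941.
Completing the square gives 5(x + 10)² + 131(y - 4)² = -1941 + 500 + 2096 = 655.
Divide through by 655 to get (x + 10)²/131 + (y - 4)²/5 = 1.
Ellipse, center (-10, 4), major axis horizontal; a² = 131, b² = 5.
c² = a² - b² = 126, so c = 3√14.
e = c/a = 3√14/√131 = 3√1834/131.

e = 3√1834/131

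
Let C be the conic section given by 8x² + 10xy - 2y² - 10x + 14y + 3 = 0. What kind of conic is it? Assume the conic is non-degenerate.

hyperbola

A = 8, B = 10, C = -2.
Discriminant B² − 4AC = 10² − 4·8·(-2) = 164.
B² − 4AC > 0 ⇒ hyperbola.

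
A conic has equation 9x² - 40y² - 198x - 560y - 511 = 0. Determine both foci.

Group: 9(x² - 22x) -40(y² + 14y) = 511
Complete the square: 9(x - 11)² -40(y + 7)² = 511 + 1089 - 1960 = -360
Divide through by -360 to get (y + 7)²/9 - (x - 11)²/40 = 1.
Hyperbola, center (11, -7), transverse axis vertical; a² = 9, b² = 40.
c² = a² + b² = 9 + 40 = 49, so c = 7.
Foci lie on the vertical axis through the center: (h, k ± c).

(11, -14) and (11, 0)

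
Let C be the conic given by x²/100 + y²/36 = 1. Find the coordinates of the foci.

Center (0, 0). The larger denominator 100 sits under the x-term, so the major axis is horizontal; a² = 100, b² = 36.
c² = a² - b² = 100 - 36 = 64, so c = 8.
Foci lie on the horizontal axis through the center: (h ± c, k).

(-8, 0) and (8, 0)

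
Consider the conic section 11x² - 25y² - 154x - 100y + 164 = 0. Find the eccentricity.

e = 6/5

Group the x- and y-terms: 11(x² - 14x) -25(y² + 4y) = -164
11(x - 7)² -25(y + 2)² = -164 + 539 - 100 = 275
Dividing both sides by 275: (x - 7)²/25 - (y + 2)²/11 = 1
Hyperbola, center (7, -2), transverse axis horizontal; a² = 25, b² = 11.
c² = a² + b² = 36, so c = 6.
e = c/a = 6/5.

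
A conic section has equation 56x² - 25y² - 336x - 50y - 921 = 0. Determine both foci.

(-6, -1) and (12, -1)

Group: 56(x² - 6x) -25(y² + 2y) = 921
Completing the square gives 56(x - 3)² -25(y + 1)² = 921 + 504 - 25 = 1400.
Divide through by 1400 to get (x - 3)²/25 - (y + 1)²/56 = 1.
Hyperbola, center (3, -1), transverse axis horizontal; a² = 25, b² = 56.
c² = a² + b² = 25 + 56 = 81, so c = 9.
Foci lie on the horizontal axis through the center: (h ± c, k).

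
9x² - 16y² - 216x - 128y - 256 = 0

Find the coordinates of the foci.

(-3, -4) and (27, -4)

Rearranging, 9(x² - 24x) -16(y² + 8y) = 256.
Complete the square in x and y: 9(x - 12)² -16(y + 4)² = 256 + 1296 - 256 = 1296
Divide through by 1296 to get (x - 12)²/144 - (y + 4)²/81 = 1.
Hyperbola, center (12, -4), transverse axis horizontal; a² = 144, b² = 81.
c² = a² + b² = 144 + 81 = 225, so c = 15.
Foci lie on the horizontal axis through the center: (h ± c, k).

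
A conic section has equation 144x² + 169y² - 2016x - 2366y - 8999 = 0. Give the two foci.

(2, 7) and (12, 7)

Collect terms: 144(x² - 14x) + 169(y² - 14y) = 8999
Complete the square in x and y: 144(x - 7)² + 169(y - 7)² = 8999 + 7056 + 8281 = 24336
Divide by 24336: (x - 7)²/169 + (y - 7)²/144 = 1
Ellipse, center (7, 7), major axis horizontal; a² = 169, b² = 144.
c² = a² - b² = 169 - 144 = 25, so c = 5.
Foci lie on the horizontal axis through the center: (h ± c, k).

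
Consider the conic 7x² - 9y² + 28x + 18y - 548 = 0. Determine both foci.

(-14, 1) and (10, 1)

7(x² + 4x) -9(y² - 2y) = 548
Complete the square in x and y: 7(x + 2)² -9(y - 1)² = 548 + 28 - 9 = 567
Divide through by 567 to get (x + 2)²/81 - (y - 1)²/63 = 1.
Hyperbola, center (-2, 1), transverse axis horizontal; a² = 81, b² = 63.
c² = a² + b² = 81 + 63 = 144, so c = 12.
Foci lie on the horizontal axis through the center: (h ± c, k).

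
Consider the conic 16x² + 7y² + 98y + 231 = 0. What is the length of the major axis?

Rearranging, 16x² + 7(y² + 14y) = -231.
16x² + 7(y + 7)² = -231 + 0 + 343 = 112
Dividing both sides by 112: x²/7 + (y + 7)²/16 = 1
Ellipse, center (0, -7), major axis vertical; a² = 16, b² = 7.
a² = 16 so a = 4; the major axis has length 2a = 8.

8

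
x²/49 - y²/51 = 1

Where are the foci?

Center (0, 0). The positive term is the x-term, so the transverse axis is horizontal; a² = 49, b² = 51.
c² = a² + b² = 49 + 51 = 100, so c = 10.
Foci lie on the horizontal axis through the center: (h ± c, k).

(-10, 0) and (10, 0)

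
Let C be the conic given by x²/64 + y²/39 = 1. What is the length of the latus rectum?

Center (0, 0). The larger denominator 64 sits under the x-term, so the major axis is horizontal; a² = 64, b² = 39.
Latus rectum length = 2b²/a = 2·39/8 = 39/4.

39/4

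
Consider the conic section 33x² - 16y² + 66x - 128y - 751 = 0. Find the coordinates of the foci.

33(x² + 2x) -16(y² + 8y) = 751
Completing the square gives 33(x + 1)² -16(y + 4)² = 751 + 33 - 256 = 528.
Divide through by 528 to get (x + 1)²/16 - (y + 4)²/33 = 1.
Hyperbola, center (-1, -4), transverse axis horizontal; a² = 16, b² = 33.
c² = a² + b² = 16 + 33 = 49, so c = 7.
Foci lie on the horizontal axis through the center: (h ± c, k).

(-8, -4) and (6, -4)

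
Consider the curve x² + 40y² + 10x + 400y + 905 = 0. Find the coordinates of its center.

(x² + 10x) + 40(y² + 10y) = -905
Complete the square in x and y: (x + 5)² + 40(y + 5)² = -905 + 25 + 1000 = 120
Dividing both sides by 120: (x + 5)²/120 + (y + 5)²/3 = 1
Ellipse with center (-5, -5).

(-5, -5)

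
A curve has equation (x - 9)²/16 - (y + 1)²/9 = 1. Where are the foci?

Center (9, -1). The positive term is the x-term, so the transverse axis is horizontal; a² = 16, b² = 9.
c² = a² + b² = 16 + 9 = 25, so c = 5.
Foci lie on the horizontal axis through the center: (h ± c, k).

(4, -1) and (14, -1)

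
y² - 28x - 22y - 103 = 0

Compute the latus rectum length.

Only y is squared. Complete the square in y: (y - 11)² = 28(x + 8).
Vertex (-8, 11); 4p = 28 so p = 7. Opens right.
Latus rectum length = |4p| = 28.

28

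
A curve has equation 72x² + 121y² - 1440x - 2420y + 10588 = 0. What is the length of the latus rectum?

Collect terms: 72(x² - 20x) + 121(y² - 20y) = -10588
Complete the square in x and y: 72(x - 10)² + 121(y - 10)² = -10588 + 7200 + 12100 = 8712
Divide by 8712: (x - 10)²/121 + (y - 10)²/72 = 1
Ellipse, center (10, 10), major axis horizontal; a² = 121, b² = 72.
Latus rectum length = 2b²/a = 2·72/11 = 144/11.

144/11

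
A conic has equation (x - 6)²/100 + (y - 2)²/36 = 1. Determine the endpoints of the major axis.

Center (6, 2). The larger denominator 100 sits under the x-term, so the major axis is horizontal; a² = 100, b² = 36.
a = 10. Vertices at (h ± a, k).

(-4, 2) and (16, 2)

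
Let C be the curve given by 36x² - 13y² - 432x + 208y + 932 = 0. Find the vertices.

36(x² - 12x) -13(y² - 16y) = -932
Completing the square gives 36(x - 6)² -13(y - 8)² = -932 + 1296 - 832 = -468.
Divide through by -468 to get (y - 8)²/36 - (x - 6)²/13 = 1.
Hyperbola, center (6, 8), transverse axis vertical; a² = 36, b² = 13.
a = 6. Vertices at (h, k ± a).

(6, 2) and (6, 14)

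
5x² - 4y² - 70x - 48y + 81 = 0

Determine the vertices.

5(x² - 14x) -4(y² + 12y) = -81
Completing the square gives 5(x - 7)² -4(y + 6)² = -81 + 245 - 144 = 20.
Divide by 20: (x - 7)²/4 - (y + 6)²/5 = 1
Hyperbola, center (7, -6), transverse axis horizontal; a² = 4, b² = 5.
a = 2. Vertices at (h ± a, k).

(5, -6) and (9, -6)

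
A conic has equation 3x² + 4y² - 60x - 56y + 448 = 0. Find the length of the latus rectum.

6

3(x² - 20x) + 4(y² - 14y) = -448
Complete the square: 3(x - 10)² + 4(y - 7)² = -448 + 300 + 196 = 48
Divide by 48: (x - 10)²/16 + (y - 7)²/12 = 1
Ellipse, center (10, 7), major axis horizontal; a² = 16, b² = 12.
Latus rectum length = 2b²/a = 2·12/4 = 6.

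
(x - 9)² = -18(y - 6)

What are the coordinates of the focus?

(9, 3/2)

Vertex (9, 6); 4p = -18 so p = -9/2. Opens down.
Focus is p units from the vertex along the axis: (h, k + p).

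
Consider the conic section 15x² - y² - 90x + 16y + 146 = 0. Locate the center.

Collect terms: 15(x² - 6x) -(y² - 16y) = -146
Complete the square in x and y: 15(x - 3)² -(y - 8)² = -146 + 135 - 64 = -75
Dividing both sides by -75: (y - 8)²/75 - (x - 3)²/5 = 1
Hyperbola with center (3, 8).

(3, 8)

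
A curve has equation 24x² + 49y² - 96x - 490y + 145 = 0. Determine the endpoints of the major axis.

(-5, 5) and (9, 5)

Group the x- and y-terms: 24(x² - 4x) + 49(y² - 10y) = -145
Completing the square gives 24(x - 2)² + 49(y - 5)² = -145 + 96 + 1225 = 1176.
Divide through by 1176 to get (x - 2)²/49 + (y - 5)²/24 = 1.
Ellipse, center (2, 5), major axis horizontal; a² = 49, b² = 24.
a = 7. Vertices at (h ± a, k).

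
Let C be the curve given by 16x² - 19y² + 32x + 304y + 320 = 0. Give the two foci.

Group the x- and y-terms: 16(x² + 2x) -19(y² - 16y) = -320
Completing the square gives 16(x + 1)² -19(y - 8)² = -320 + 16 - 1216 = -1520.
Divide by -1520: (y - 8)²/80 - (x + 1)²/95 = 1
Hyperbola, center (-1, 8), transverse axis vertical; a² = 80, b² = 95.
c² = a² + b² = 80 + 95 = 175, so c = 5√7.
Foci lie on the vertical axis through the center: (h, k ± c).

(-1, 8 - 5√7) and (-1, 8 + 5√7)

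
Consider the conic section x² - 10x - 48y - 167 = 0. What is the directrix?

Only x is squared. Complete the square in x: (x - 5)² = 48(y + 4).
Vertex (5, -4); 4p = 48 so p = 12. Opens up.
Directrix is the horizontal line y = k − p = -4 − (12) = -16.

y = -16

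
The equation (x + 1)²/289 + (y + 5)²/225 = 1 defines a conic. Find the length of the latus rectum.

450/17

Center (-1, -5). The larger denominator 289 sits under the x-term, so the major axis is horizontal; a² = 289, b² = 225.
Latus rectum length = 2b²/a = 2·225/17 = 450/17.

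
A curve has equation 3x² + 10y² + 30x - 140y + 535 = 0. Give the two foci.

(-5 - √7, 7) and (-5 + √7, 7)

Group: 3(x² + 10x) + 10(y² - 14y) = -535
3(x + 5)² + 10(y - 7)² = -535 + 75 + 490 = 30
Dividing both sides by 30: (x + 5)²/10 + (y - 7)²/3 = 1
Ellipse, center (-5, 7), major axis horizontal; a² = 10, b² = 3.
c² = a² - b² = 10 - 3 = 7, so c = √7.
Foci lie on the horizontal axis through the center: (h ± c, k).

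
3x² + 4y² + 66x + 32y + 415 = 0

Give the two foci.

Collect terms: 3(x² + 22x) + 4(y² + 8y) = -415
3(x + 11)² + 4(y + 4)² = -415 + 363 + 64 = 12
Dividing both sides by 12: (x + 11)²/4 + (y + 4)²/3 = 1
Ellipse, center (-11, -4), major axis horizontal; a² = 4, b² = 3.
c² = a² - b² = 4 - 3 = 1, so c = 1.
Foci lie on the horizontal axis through the center: (h ± c, k).

(-12, -4) and (-10, -4)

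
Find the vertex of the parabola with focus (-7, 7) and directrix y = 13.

The vertex is the midpoint between the focus and the directrix along the axis of symmetry.
Axis is vertical (directrix is horizontal). Vertex y-coordinate = (7 + 13)/2 = 10; x-coordinate = -7.

(-7, 10)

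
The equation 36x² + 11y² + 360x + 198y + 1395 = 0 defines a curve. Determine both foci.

Rearranging, 36(x² + 10x) + 11(y² + 18y) = -1395.
Complete the square: 36(x + 5)² + 11(y + 9)² = -1395 + 900 + 891 = 396
Divide by 396: (x + 5)²/11 + (y + 9)²/36 = 1
Ellipse, center (-5, -9), major axis vertical; a² = 36, b² = 11.
c² = a² - b² = 36 - 11 = 25, so c = 5.
Foci lie on the vertical axis through the center: (h, k ± c).

(-5, -14) and (-5, -4)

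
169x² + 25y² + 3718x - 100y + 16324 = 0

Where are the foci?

Collect terms: 169(x² + 22x) + 25(y² - 4y) = -16324
Complete the square: 169(x + 11)² + 25(y - 2)² = -16324 + 20449 + 100 = 4225
Divide through by 4225 to get (x + 11)²/25 + (y - 2)²/169 = 1.
Ellipse, center (-11, 2), major axis vertical; a² = 169, b² = 25.
c² = a² - b² = 169 - 25 = 144, so c = 12.
Foci lie on the vertical axis through the center: (h, k ± c).

(-11, -10) and (-11, 14)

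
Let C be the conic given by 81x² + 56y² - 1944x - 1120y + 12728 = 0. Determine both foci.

(12, 5) and (12, 15)

Group the x- and y-terms: 81(x² - 24x) + 56(y² - 20y) = -12728
Complete the square: 81(x - 12)² + 56(y - 10)² = -12728 + 11664 + 5600 = 4536
Dividing both sides by 4536: (x - 12)²/56 + (y - 10)²/81 = 1
Ellipse, center (12, 10), major axis vertical; a² = 81, b² = 56.
c² = a² - b² = 81 - 56 = 25, so c = 5.
Foci lie on the vertical axis through the center: (h, k ± c).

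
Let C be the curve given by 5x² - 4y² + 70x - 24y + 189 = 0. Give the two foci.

(-10, -3) and (-4, -3)

Collect terms: 5(x² + 14x) -4(y² + 6y) = -189
Complete the square: 5(x + 7)² -4(y + 3)² = -189 + 245 - 36 = 20
Divide through by 20 to get (x + 7)²/4 - (y + 3)²/5 = 1.
Hyperbola, center (-7, -3), transverse axis horizontal; a² = 4, b² = 5.
c² = a² + b² = 4 + 5 = 9, so c = 3.
Foci lie on the horizontal axis through the center: (h ± c, k).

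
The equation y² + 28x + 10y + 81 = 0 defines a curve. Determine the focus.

Only y is squared. Complete the square in y: (y + 5)² = -28(x + 2).
Vertex (-2, -5); 4p = -28 so p = -7. Opens left.
Focus is p units from the vertex along the axis: (h + p, k).

(-9, -5)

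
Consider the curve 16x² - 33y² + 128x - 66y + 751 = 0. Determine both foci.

(-4, -8) and (-4, 6)

Group the x- and y-terms: 16(x² + 8x) -33(y² + 2y) = -751
Completing the square gives 16(x + 4)² -33(y + 1)² = -751 + 256 - 33 = -528.
Divide through by -528 to get (y + 1)²/16 - (x + 4)²/33 = 1.
Hyperbola, center (-4, -1), transverse axis vertical; a² = 16, b² = 33.
c² = a² + b² = 16 + 33 = 49, so c = 7.
Foci lie on the vertical axis through the center: (h, k ± c).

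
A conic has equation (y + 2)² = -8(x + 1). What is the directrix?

x = 1

Vertex (-1, -2); 4p = -8 so p = -2. Opens left.
Directrix is the vertical line x = h − p = -1 − (-2) = 1.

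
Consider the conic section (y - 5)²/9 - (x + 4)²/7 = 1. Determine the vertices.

Center (-4, 5). The positive term is the y-term, so the transverse axis is vertical; a² = 9, b² = 7.
a = 3. Vertices at (h, k ± a).

(-4, 2) and (-4, 8)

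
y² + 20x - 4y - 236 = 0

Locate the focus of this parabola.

Only y is squared. Complete the square in y: (y - 2)² = -20(x - 12).
Vertex (12, 2); 4p = -20 so p = -5. Opens left.
Focus is p units from the vertex along the axis: (h + p, k).

(7, 2)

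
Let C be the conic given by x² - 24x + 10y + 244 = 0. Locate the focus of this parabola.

(12, -25/2)

Only x is squared. Complete the square in x: (x - 12)² = -10(y + 10).
Vertex (12, -10); 4p = -10 so p = -5/2. Opens down.
Focus is p units from the vertex along the axis: (h, k + p).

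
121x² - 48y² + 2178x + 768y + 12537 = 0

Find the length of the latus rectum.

Group: 121(x² + 18x) -48(y² - 16y) = -12537
121(x + 9)² -48(y - 8)² = -12537 + 9801 - 3072 = -5808
Divide through by -5808 to get (y - 8)²/121 - (x + 9)²/48 = 1.
Hyperbola, center (-9, 8), transverse axis vertical; a² = 121, b² = 48.
Latus rectum length = 2b²/a = 2·48/11 = 96/11.

96/11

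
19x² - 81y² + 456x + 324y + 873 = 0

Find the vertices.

(-21, 2) and (-3, 2)

Collect terms: 19(x² + 24x) -81(y² - 4y) = -873
19(x + 12)² -81(y - 2)² = -873 + 2736 - 324 = 1539
Dividing both sides by 1539: (x + 12)²/81 - (y - 2)²/19 = 1
Hyperbola, center (-12, 2), transverse axis horizontal; a² = 81, b² = 19.
a = 9. Vertices at (h ± a, k).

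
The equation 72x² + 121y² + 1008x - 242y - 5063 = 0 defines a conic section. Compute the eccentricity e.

e = 7/11

Group the x- and y-terms: 72(x² + 14x) + 121(y² - 2y) = 5063
Complete the square in x and y: 72(x + 7)² + 121(y - 1)² = 5063 + 3528 + 121 = 8712
Divide by 8712: (x + 7)²/121 + (y - 1)²/72 = 1
Ellipse, center (-7, 1), major axis horizontal; a² = 121, b² = 72.
c² = a² - b² = 49, so c = 7.
e = c/a = 7/11.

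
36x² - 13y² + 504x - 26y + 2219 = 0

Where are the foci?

(-7, -8) and (-7, 6)

36(x² + 14x) -13(y² + 2y) = -2219
36(x + 7)² -13(y + 1)² = -2219 + 1764 - 13 = -468
Divide through by -468 to get (y + 1)²/36 - (x + 7)²/13 = 1.
Hyperbola, center (-7, -1), transverse axis vertical; a² = 36, b² = 13.
c² = a² + b² = 36 + 13 = 49, so c = 7.
Foci lie on the vertical axis through the center: (h, k ± c).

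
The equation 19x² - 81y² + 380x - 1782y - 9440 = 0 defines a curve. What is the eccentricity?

e = 10/9

19(x² + 20x) -81(y² + 22y) = 9440
19(x + 10)² -81(y + 11)² = 9440 + 1900 - 9801 = 1539
Divide through by 1539 to get (x + 10)²/81 - (y + 11)²/19 = 1.
Hyperbola, center (-10, -11), transverse axis horizontal; a² = 81, b² = 19.
c² = a² + b² = 100, so c = 10.
e = c/a = 10/9.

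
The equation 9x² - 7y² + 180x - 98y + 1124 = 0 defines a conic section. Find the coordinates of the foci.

Rearranging, 9(x² + 20x) -7(y² + 14y) = -1124.
Complete the square in x and y: 9(x + 10)² -7(y + 7)² = -1124 + 900 - 343 = -567
Divide through by -567 to get (y + 7)²/81 - (x + 10)²/63 = 1.
Hyperbola, center (-10, -7), transverse axis vertical; a² = 81, b² = 63.
c² = a² + b² = 81 + 63 = 144, so c = 12.
Foci lie on the vertical axis through the center: (h, k ± c).

(-10, -19) and (-10, 5)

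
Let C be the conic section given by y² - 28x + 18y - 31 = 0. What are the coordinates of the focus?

(3, -9)

Only y is squared. Complete the square in y: (y + 9)² = 28(x + 4).
Vertex (-4, -9); 4p = 28 so p = 7. Opens right.
Focus is p units from the vertex along the axis: (h + p, k).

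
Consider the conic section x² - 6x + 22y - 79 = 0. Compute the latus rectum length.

Only x is squared. Complete the square in x: (x - 3)² = -22(y - 4).
Vertex (3, 4); 4p = -22 so p = -11/2. Opens down.
Latus rectum length = |4p| = 22.

22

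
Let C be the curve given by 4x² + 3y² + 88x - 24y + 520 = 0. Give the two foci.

(-11, 3) and (-11, 5)

Collect terms: 4(x² + 22x) + 3(y² - 8y) = -520
Complete the square in x and y: 4(x + 11)² + 3(y - 4)² = -520 + 484 + 48 = 12
Dividing both sides by 12: (x + 11)²/3 + (y - 4)²/4 = 1
Ellipse, center (-11, 4), major axis vertical; a² = 4, b² = 3.
c² = a² - b² = 4 - 3 = 1, so c = 1.
Foci lie on the vertical axis through the center: (h, k ± c).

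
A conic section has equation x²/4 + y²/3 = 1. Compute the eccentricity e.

e = 1/2

Center (0, 0). The larger denominator 4 sits under the x-term, so the major axis is horizontal; a² = 4, b² = 3.
c² = a² - b² = 1, so c = 1.
e = c/a = 1/2.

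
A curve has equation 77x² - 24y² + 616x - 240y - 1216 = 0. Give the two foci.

(-4 - √101, -5) and (-4 + √101, -5)

77(x² + 8x) -24(y² + 10y) = 1216
77(x + 4)² -24(y + 5)² = 1216 + 1232 - 600 = 1848
Divide through by 1848 to get (x + 4)²/24 - (y + 5)²/77 = 1.
Hyperbola, center (-4, -5), transverse axis horizontal; a² = 24, b² = 77.
c² = a² + b² = 24 + 77 = 101, so c = √101.
Foci lie on the horizontal axis through the center: (h ± c, k).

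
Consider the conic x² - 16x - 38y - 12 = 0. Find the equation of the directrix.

Only x is squared. Complete the square in x: (x - 8)² = 38(y + 2).
Vertex (8, -2); 4p = 38 so p = 19/2. Opens up.
Directrix is the horizontal line y = k − p = -2 − (19/2) = -23/2.

y = -23/2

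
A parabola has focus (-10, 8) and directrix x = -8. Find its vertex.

(-9, 8)

The vertex is the midpoint between the focus and the directrix along the axis of symmetry.
Axis is horizontal (directrix is vertical). Vertex x-coordinate = (-10 + (-8))/2 = -9; y-coordinate = 8.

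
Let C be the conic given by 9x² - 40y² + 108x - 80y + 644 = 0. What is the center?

Rearranging, 9(x² + 12x) -40(y² + 2y) = -644.
Completing the square gives 9(x + 6)² -40(y + 1)² = -644 + 324 - 40 = -360.
Divide by -360: (y + 1)²/9 - (x + 6)²/40 = 1
Hyperbola with center (-6, -1).

(-6, -1)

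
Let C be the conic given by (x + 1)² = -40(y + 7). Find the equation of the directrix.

y = 3

Vertex (-1, -7); 4p = -40 so p = -10. Opens down.
Directrix is the horizontal line y = k − p = -7 − (-10) = 3.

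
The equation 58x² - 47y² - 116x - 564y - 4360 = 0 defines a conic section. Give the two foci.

Group the x- and y-terms: 58(x² - 2x) -47(y² + 12y) = 4360
Complete the square in x and y: 58(x - 1)² -47(y + 6)² = 4360 + 58 - 1692 = 2726
Divide by 2726: (x - 1)²/47 - (y + 6)²/58 = 1
Hyperbola, center (1, -6), transverse axis horizontal; a² = 47, b² = 58.
c² = a² + b² = 47 + 58 = 105, so c = √105.
Foci lie on the horizontal axis through the center: (h ± c, k).

(1 - √105, -6) and (1 + √105, -6)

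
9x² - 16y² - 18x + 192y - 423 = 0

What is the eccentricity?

e = 5/3

9(x² - 2x) -16(y² - 12y) = 423
Complete the square in x and y: 9(x - 1)² -16(y - 6)² = 423 + 9 - 576 = -144
Divide by -144: (y - 6)²/9 - (x - 1)²/16 = 1
Hyperbola, center (1, 6), transverse axis vertical; a² = 9, b² = 16.
c² = a² + b² = 25, so c = 5.
e = c/a = 5/3.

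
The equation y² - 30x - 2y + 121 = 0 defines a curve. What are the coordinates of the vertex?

Only y is squared. Complete the square in y: (y - 1)² = 30(x - 4).
Vertex (4, 1); 4p = 30 so p = 15/2. Opens right.

(4, 1)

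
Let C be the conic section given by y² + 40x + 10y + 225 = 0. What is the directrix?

Only y is squared. Complete the square in y: (y + 5)² = -40(x + 5).
Vertex (-5, -5); 4p = -40 so p = -10. Opens left.
Directrix is the vertical line x = h − p = -5 − (-10) = 5.

x = 5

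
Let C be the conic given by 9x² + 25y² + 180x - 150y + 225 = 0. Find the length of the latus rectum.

36/5

Group the x- and y-terms: 9(x² + 20x) + 25(y² - 6y) = -225
Complete the square in x and y: 9(x + 10)² + 25(y - 3)² = -225 + 900 + 225 = 900
Dividing both sides by 900: (x + 10)²/100 + (y - 3)²/36 = 1
Ellipse, center (-10, 3), major axis horizontal; a² = 100, b² = 36.
Latus rectum length = 2b²/a = 2·36/10 = 36/5.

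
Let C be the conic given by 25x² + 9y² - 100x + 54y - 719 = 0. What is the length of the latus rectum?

36/5

Collect terms: 25(x² - 4x) + 9(y² + 6y) = 719
Complete the square in x and y: 25(x - 2)² + 9(y + 3)² = 719 + 100 + 81 = 900
Divide by 900: (x - 2)²/36 + (y + 3)²/100 = 1
Ellipse, center (2, -3), major axis vertical; a² = 100, b² = 36.
Latus rectum length = 2b²/a = 2·36/10 = 36/5.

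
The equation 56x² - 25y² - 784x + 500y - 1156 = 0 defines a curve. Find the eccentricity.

Collect terms: 56(x² - 14x) -25(y² - 20y) = 1156
Complete the square in x and y: 56(x - 7)² -25(y - 10)² = 1156 + 2744 - 2500 = 1400
Dividing both sides by 1400: (x - 7)²/25 - (y - 10)²/56 = 1
Hyperbola, center (7, 10), transverse axis horizontal; a² = 25, b² = 56.
c² = a² + b² = 81, so c = 9.
e = c/a = 9/5.

e = 9/5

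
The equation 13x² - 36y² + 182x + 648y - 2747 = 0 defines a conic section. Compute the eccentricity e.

13(x² + 14x) -36(y² - 18y) = 2747
Completing the square gives 13(x + 7)² -36(y - 9)² = 2747 + 637 - 2916 = 468.
Divide by 468: (x + 7)²/36 - (y - 9)²/13 = 1
Hyperbola, center (-7, 9), transverse axis horizontal; a² = 36, b² = 13.
c² = a² + b² = 49, so c = 7.
e = c/a = 7/6.

e = 7/6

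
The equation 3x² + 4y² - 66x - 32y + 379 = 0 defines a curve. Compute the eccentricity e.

Collect terms: 3(x² - 22x) + 4(y² - 8y) = -379
Complete the square in x and y: 3(x - 11)² + 4(y - 4)² = -379 + 363 + 64 = 48
Divide by 48: (x - 11)²/16 + (y - 4)²/12 = 1
Ellipse, center (11, 4), major axis horizontal; a² = 16, b² = 12.
c² = a² - b² = 4, so c = 2.
e = c/a = 2/4 = 1/2.

e = 1/2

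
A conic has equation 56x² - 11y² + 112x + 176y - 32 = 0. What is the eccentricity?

e = √938/28

Rearranging, 56(x² + 2x) -11(y² - 16y) = 32.
Completing the square gives 56(x + 1)² -11(y - 8)² = 32 + 56 - 704 = -616.
Divide through by -616 to get (y - 8)²/56 - (x + 1)²/11 = 1.
Hyperbola, center (-1, 8), transverse axis vertical; a² = 56, b² = 11.
c² = a² + b² = 67, so c = √67.
e = c/a = √67/2√14 = √938/28.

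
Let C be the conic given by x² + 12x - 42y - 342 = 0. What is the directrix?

y = -39/2

Only x is squared. Complete the square in x: (x + 6)² = 42(y + 9).
Vertex (-6, -9); 4p = 42 so p = 21/2. Opens up.
Directrix is the horizontal line y = k − p = -9 − (21/2) = -39/2.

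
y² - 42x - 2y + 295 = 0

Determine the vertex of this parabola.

(7, 1)

Only y is squared. Complete the square in y: (y - 1)² = 42(x - 7).
Vertex (7, 1); 4p = 42 so p = 21/2. Opens right.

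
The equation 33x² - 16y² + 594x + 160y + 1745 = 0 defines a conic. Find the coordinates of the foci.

33(x² + 18x) -16(y² - 10y) = -1745
Complete the square in x and y: 33(x + 9)² -16(y - 5)² = -1745 + 2673 - 400 = 528
Dividing both sides by 528: (x + 9)²/16 - (y - 5)²/33 = 1
Hyperbola, center (-9, 5), transverse axis horizontal; a² = 16, b² = 33.
c² = a² + b² = 16 + 33 = 49, so c = 7.
Foci lie on the horizontal axis through the center: (h ± c, k).

(-16, 5) and (-2, 5)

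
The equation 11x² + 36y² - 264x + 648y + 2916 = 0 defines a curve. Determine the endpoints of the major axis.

(0, -9) and (24, -9)

Group: 11(x² - 24x) + 36(y² + 18y) = -2916
Completing the square gives 11(x - 12)² + 36(y + 9)² = -2916 + 1584 + 2916 = 1584.
Divide by 1584: (x - 12)²/144 + (y + 9)²/44 = 1
Ellipse, center (12, -9), major axis horizontal; a² = 144, b² = 44.
a = 12. Vertices at (h ± a, k).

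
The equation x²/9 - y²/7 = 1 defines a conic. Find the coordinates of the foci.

(-4, 0) and (4, 0)

Center (0, 0). The positive term is the x-term, so the transverse axis is horizontal; a² = 9, b² = 7.
c² = a² + b² = 9 + 7 = 16, so c = 4.
Foci lie on the horizontal axis through the center: (h ± c, k).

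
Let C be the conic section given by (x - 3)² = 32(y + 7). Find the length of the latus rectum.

Vertex (3, -7); 4p = 32 so p = 8. Opens up.
Latus rectum length = |4p| = 32.

32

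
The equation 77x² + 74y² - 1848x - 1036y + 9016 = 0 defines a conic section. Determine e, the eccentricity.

e = √231/77

Rearranging, 77(x² - 24x) + 74(y² - 14y) = -9016.
Completing the square gives 77(x - 12)² + 74(y - 7)² = -9016 + 11088 + 3626 = 5698.
Dividing both sides by 5698: (x - 12)²/74 + (y - 7)²/77 = 1
Ellipse, center (12, 7), major axis vertical; a² = 77, b² = 74.
c² = a² - b² = 3, so c = √3.
e = c/a = √3/√77 = √231/77.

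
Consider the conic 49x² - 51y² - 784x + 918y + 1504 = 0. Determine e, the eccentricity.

Rearranging, 49(x² - 16x) -51(y² - 18y) = -1504.
Complete the square in x and y: 49(x - 8)² -51(y - 9)² = -1504 + 3136 - 4131 = -2499
Divide by -2499: (y - 9)²/49 - (x - 8)²/51 = 1
Hyperbola, center (8, 9), transverse axis vertical; a² = 49, b² = 51.
c² = a² + b² = 100, so c = 10.
e = c/a = 10/7.

e = 10/7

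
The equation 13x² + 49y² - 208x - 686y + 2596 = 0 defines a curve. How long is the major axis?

Group: 13(x² - 16x) + 49(y² - 14y) = -2596
Complete the square: 13(x - 8)² + 49(y - 7)² = -2596 + 832 + 2401 = 637
Divide through by 637 to get (x - 8)²/49 + (y - 7)²/13 = 1.
Ellipse, center (8, 7), major axis horizontal; a² = 49, b² = 13.
a² = 49 so a = 7; the major axis has length 2a = 14.

14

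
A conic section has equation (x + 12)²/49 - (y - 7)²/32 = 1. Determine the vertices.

(-19, 7) and (-5, 7)

Center (-12, 7). The positive term is the x-term, so the transverse axis is horizontal; a² = 49, b² = 32.
a = 7. Vertices at (h ± a, k).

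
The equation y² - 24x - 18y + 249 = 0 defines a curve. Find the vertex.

Only y is squared. Complete the square in y: (y - 9)² = 24(x - 7).
Vertex (7, 9); 4p = 24 so p = 6. Opens right.

(7, 9)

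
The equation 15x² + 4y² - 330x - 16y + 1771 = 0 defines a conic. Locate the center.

(11, 2)

15(x² - 22x) + 4(y² - 4y) = -1771
Completing the square gives 15(x - 11)² + 4(y - 2)² = -1771 + 1815 + 16 = 60.
Divide through by 60 to get (x - 11)²/4 + (y - 2)²/15 = 1.
Ellipse with center (11, 2).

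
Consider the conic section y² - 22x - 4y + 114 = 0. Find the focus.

Only y is squared. Complete the square in y: (y - 2)² = 22(x - 5).
Vertex (5, 2); 4p = 22 so p = 11/2. Opens right.
Focus is p units from the vertex along the axis: (h + p, k).

(21/2, 2)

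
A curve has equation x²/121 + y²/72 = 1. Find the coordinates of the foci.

Center (0, 0). The larger denominator 121 sits under the x-term, so the major axis is horizontal; a² = 121, b² = 72.
c² = a² - b² = 121 - 72 = 49, so c = 7.
Foci lie on the horizontal axis through the center: (h ± c, k).

(-7, 0) and (7, 0)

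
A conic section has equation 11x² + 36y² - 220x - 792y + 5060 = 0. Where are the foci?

11(x² - 20x) + 36(y² - 22y) = -5060
Complete the square in x and y: 11(x - 10)² + 36(y - 11)² = -5060 + 1100 + 4356 = 396
Divide through by 396 to get (x - 10)²/36 + (y - 11)²/11 = 1.
Ellipse, center (10, 11), major axis horizontal; a² = 36, b² = 11.
c² = a² - b² = 36 - 11 = 25, so c = 5.
Foci lie on the horizontal axis through the center: (h ± c, k).

(5, 11) and (15, 11)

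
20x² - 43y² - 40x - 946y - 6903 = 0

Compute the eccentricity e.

Group: 20(x² - 2x) -43(y² + 22y) = 6903
Complete the square: 20(x - 1)² -43(y + 11)² = 6903 + 20 - 5203 = 1720
Divide through by 1720 to get (x - 1)²/86 - (y + 11)²/40 = 1.
Hyperbola, center (1, -11), transverse axis horizontal; a² = 86, b² = 40.
c² = a² + b² = 126, so c = 3√14.
e = c/a = 3√14/√86 = 3√301/43.

e = 3√301/43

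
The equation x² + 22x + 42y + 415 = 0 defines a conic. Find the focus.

Only x is squared. Complete the square in x: (x + 11)² = -42(y + 7).
Vertex (-11, -7); 4p = -42 so p = -21/2. Opens down.
Focus is p units from the vertex along the axis: (h, k + p).

(-11, -35/2)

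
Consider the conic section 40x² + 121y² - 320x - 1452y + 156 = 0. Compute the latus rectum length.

80/11

40(x² - 8x) + 121(y² - 12y) = -156
Complete the square in x and y: 40(x - 4)² + 121(y - 6)² = -156 + 640 + 4356 = 4840
Dividing both sides by 4840: (x - 4)²/121 + (y - 6)²/40 = 1
Ellipse, center (4, 6), major axis horizontal; a² = 121, b² = 40.
Latus rectum length = 2b²/a = 2·40/11 = 80/11.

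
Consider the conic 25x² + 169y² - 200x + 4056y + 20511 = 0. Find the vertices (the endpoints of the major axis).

Collect terms: 25(x² - 8x) + 169(y² + 24y) = -20511
Complete the square: 25(x - 4)² + 169(y + 12)² = -20511 + 400 + 24336 = 4225
Dividing both sides by 4225: (x - 4)²/169 + (y + 12)²/25 = 1
Ellipse, center (4, -12), major axis horizontal; a² = 169, b² = 25.
a = 13. Vertices at (h ± a, k).

(-9, -12) and (17, -12)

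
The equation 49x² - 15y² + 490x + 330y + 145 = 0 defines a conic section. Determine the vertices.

(-5, 4) and (-5, 18)

Collect terms: 49(x² + 10x) -15(y² - 22y) = -145
Complete the square in x and y: 49(x + 5)² -15(y - 11)² = -145 + 1225 - 1815 = -735
Divide by -735: (y - 11)²/49 - (x + 5)²/15 = 1
Hyperbola, center (-5, 11), transverse axis vertical; a² = 49, b² = 15.
a = 7. Vertices at (h, k ± a).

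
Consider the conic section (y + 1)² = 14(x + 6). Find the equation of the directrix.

x = -19/2

Vertex (-6, -1); 4p = 14 so p = 7/2. Opens right.
Directrix is the vertical line x = h − p = -6 − (7/2) = -19/2.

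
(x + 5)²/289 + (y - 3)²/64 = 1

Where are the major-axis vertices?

(-22, 3) and (12, 3)

Center (-5, 3). The larger denominator 289 sits under the x-term, so the major axis is horizontal; a² = 289, b² = 64.
a = 17. Vertices at (h ± a, k).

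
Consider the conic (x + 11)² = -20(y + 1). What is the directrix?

Vertex (-11, -1); 4p = -20 so p = -5. Opens down.
Directrix is the horizontal line y = k − p = -1 − (-5) = 4.

y = 4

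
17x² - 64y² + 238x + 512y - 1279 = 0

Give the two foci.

Collect terms: 17(x² + 14x) -64(y² - 8y) = 1279
17(x + 7)² -64(y - 4)² = 1279 + 833 - 1024 = 1088
Dividing both sides by 1088: (x + 7)²/64 - (y - 4)²/17 = 1
Hyperbola, center (-7, 4), transverse axis horizontal; a² = 64, b² = 17.
c² = a² + b² = 64 + 17 = 81, so c = 9.
Foci lie on the horizontal axis through the center: (h ± c, k).

(-16, 4) and (2, 4)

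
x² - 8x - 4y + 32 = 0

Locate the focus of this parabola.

(4, 5)

Only x is squared. Complete the square in x: (x - 4)² = 4(y - 4).
Vertex (4, 4); 4p = 4 so p = 1. Opens up.
Focus is p units from the vertex along the axis: (h, k + p).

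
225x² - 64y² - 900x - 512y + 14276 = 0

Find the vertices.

(2, -19) and (2, 11)

225(x² - 4x) -64(y² + 8y) = -14276
Completing the square gives 225(x - 2)² -64(y + 4)² = -14276 + 900 - 1024 = -14400.
Divide through by -14400 to get (y + 4)²/225 - (x - 2)²/64 = 1.
Hyperbola, center (2, -4), transverse axis vertical; a² = 225, b² = 64.
a = 15. Vertices at (h, k ± a).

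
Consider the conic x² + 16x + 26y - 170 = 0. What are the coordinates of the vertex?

Only x is squared. Complete the square in x: (x + 8)² = -26(y - 9).
Vertex (-8, 9); 4p = -26 so p = -13/2. Opens down.

(-8, 9)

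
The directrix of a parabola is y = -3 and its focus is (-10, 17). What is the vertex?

(-10, 7)

The vertex is the midpoint between the focus and the directrix along the axis of symmetry.
Axis is vertical (directrix is horizontal). Vertex y-coordinate = (17 + (-3))/2 = 7; x-coordinate = -10.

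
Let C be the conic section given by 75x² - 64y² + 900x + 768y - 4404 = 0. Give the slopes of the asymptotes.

Rearranging, 75(x² + 12x) -64(y² - 12y) = 4404.
75(x + 6)² -64(y - 6)² = 4404 + 2700 - 2304 = 4800
Divide through by 4800 to get (x + 6)²/64 - (y - 6)²/75 = 1.
Hyperbola, center (-6, 6), transverse axis horizontal; a² = 64, b² = 75.
For a horizontal hyperbola the asymptotes have slope ±b/a.
Here that is ±5√3/8.

5√3/8 and -5√3/8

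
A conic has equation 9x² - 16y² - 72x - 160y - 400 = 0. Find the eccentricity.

Collect terms: 9(x² - 8x) -16(y² + 10y) = 400
9(x - 4)² -16(y + 5)² = 400 + 144 - 400 = 144
Divide through by 144 to get (x - 4)²/16 - (y + 5)²/9 = 1.
Hyperbola, center (4, -5), transverse axis horizontal; a² = 16, b² = 9.
c² = a² + b² = 25, so c = 5.
e = c/a = 5/4.

e = 5/4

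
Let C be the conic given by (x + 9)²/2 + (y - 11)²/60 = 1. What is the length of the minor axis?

Center (-9, 11). The larger denominator 60 sits under the y-term, so the major axis is vertical; a² = 60, b² = 2.
b² = 2 so b = √2; the minor axis has length 2b = 2√2.

2√2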